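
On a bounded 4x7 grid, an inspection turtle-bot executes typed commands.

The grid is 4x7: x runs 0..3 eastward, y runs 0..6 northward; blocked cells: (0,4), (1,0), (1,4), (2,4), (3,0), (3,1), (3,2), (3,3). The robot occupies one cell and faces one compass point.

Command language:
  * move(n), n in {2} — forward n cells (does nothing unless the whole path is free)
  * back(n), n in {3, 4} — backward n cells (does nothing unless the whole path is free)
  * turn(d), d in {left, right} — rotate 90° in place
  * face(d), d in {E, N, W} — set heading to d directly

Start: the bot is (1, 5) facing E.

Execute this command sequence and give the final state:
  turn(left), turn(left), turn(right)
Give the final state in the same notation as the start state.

t0: (1, 5) facing E
[1] after turn(left): (1, 5) facing N
[2] after turn(left): (1, 5) facing W
[3] after turn(right): (1, 5) facing N

(1, 5) facing N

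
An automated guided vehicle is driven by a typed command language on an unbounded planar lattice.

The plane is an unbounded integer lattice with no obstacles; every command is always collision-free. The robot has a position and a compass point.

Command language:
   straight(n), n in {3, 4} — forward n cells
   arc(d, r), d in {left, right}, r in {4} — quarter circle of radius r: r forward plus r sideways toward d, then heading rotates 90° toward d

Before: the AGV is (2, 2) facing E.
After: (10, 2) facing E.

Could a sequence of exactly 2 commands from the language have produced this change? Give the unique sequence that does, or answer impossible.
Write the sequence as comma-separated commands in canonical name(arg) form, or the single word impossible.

key: still facing E at the end — nothing in the sequence rotates
begin: (2, 2) facing E
[1] after straight(4): (6, 2) facing E
[2] after straight(4): (10, 2) facing E
no other 2-command option fits: unique.

straight(4), straight(4)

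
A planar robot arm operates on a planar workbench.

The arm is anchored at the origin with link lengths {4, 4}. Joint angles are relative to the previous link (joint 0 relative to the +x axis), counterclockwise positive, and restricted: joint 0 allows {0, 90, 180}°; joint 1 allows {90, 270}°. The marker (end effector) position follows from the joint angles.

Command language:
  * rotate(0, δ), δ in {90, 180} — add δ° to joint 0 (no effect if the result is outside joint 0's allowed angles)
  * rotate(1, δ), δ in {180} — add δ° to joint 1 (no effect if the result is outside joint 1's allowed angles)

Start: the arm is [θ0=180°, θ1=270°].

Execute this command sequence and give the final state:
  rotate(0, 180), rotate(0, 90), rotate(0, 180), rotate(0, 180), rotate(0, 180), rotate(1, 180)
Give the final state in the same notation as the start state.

begin: [θ0=180°, θ1=270°]
t=1 rotate(0, 180) ⇒ [θ0=0°, θ1=270°]
t=2 rotate(0, 90) ⇒ [θ0=90°, θ1=270°]
t=3 rotate(0, 180) ⇒ [θ0=90°, θ1=270°]
t=4 rotate(0, 180) ⇒ [θ0=90°, θ1=270°]
t=5 rotate(0, 180) ⇒ [θ0=90°, θ1=270°]
t=6 rotate(1, 180) ⇒ [θ0=90°, θ1=90°]

[θ0=90°, θ1=90°]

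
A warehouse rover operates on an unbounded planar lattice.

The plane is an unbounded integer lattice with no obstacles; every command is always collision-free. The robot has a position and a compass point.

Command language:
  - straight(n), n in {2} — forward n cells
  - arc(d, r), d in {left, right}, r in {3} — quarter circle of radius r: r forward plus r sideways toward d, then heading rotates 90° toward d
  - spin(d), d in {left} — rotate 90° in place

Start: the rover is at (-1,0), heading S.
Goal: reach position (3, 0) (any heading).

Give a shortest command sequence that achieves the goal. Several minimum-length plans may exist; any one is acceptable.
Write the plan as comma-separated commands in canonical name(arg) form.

spin(left), straight(2), straight(2)

t0: at (-1,0), heading S
step 1 (spin(left)): at (-1,0), heading E
step 2 (straight(2)): at (1,0), heading E
step 3 (straight(2)): at (3,0), heading E
no 2-step plan works, so 3 is optimal.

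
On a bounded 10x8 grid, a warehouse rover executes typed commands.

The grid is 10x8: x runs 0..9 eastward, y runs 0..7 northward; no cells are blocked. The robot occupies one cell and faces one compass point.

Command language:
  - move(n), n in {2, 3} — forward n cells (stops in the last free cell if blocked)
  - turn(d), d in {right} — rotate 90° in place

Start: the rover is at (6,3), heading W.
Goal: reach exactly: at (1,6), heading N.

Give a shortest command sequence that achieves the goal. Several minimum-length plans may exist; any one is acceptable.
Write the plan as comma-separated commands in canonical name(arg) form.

from: at (6,3), heading W
[1] after move(2): at (4,3), heading W
[2] after move(3): at (1,3), heading W
[3] after turn(right): at (1,3), heading N
[4] after move(3): at (1,6), heading N
shorter routes all fall short; 4 is best.

move(2), move(3), turn(right), move(3)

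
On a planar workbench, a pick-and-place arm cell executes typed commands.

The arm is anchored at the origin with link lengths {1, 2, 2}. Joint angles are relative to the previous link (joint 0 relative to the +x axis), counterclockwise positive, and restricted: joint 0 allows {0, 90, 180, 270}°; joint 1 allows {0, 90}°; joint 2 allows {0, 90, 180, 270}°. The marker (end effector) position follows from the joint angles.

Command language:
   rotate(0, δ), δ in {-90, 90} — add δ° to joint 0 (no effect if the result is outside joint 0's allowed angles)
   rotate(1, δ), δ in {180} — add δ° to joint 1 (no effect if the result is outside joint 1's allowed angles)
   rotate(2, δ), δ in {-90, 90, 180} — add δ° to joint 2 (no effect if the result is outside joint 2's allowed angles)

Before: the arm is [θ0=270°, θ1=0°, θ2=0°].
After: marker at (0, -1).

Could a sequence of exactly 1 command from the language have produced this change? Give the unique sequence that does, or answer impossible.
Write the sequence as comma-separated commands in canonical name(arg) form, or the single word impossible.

from: [θ0=270°, θ1=0°, θ2=0°]
t=1 rotate(2, 180) ⇒ [θ0=270°, θ1=0°, θ2=180°]
no rival 1-sequence matches.

rotate(2, 180)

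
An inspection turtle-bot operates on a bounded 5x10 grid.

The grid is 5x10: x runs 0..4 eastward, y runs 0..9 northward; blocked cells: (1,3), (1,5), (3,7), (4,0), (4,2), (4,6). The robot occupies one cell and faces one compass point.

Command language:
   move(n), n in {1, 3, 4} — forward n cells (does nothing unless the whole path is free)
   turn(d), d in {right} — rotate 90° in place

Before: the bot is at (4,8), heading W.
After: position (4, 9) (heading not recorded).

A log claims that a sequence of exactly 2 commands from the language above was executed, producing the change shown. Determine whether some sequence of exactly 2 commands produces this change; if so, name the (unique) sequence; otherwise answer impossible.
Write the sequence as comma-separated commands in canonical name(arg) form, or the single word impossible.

turn(right), move(1)

key: running move(1) before turn(right) would end elsewhere — order is forced
begin: at (4,8), heading W
1. turn(right) → at (4,8), heading N
2. move(1) → at (4,9), heading N
no other 2-command option fits: unique.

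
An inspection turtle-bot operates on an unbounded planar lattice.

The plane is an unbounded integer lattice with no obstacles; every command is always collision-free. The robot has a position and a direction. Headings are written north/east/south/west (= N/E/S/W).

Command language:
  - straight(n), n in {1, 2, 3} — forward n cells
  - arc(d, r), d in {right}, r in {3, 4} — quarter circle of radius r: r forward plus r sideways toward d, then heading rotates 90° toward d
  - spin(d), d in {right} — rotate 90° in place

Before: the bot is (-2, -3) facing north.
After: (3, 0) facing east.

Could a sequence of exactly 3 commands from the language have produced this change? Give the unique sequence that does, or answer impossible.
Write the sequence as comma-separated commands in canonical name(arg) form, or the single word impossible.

key: running straight(1) before arc(right, 3) would end elsewhere — order is forced
start: (-2, -3) facing north
1. arc(right, 3) → (1, 0) facing east
2. straight(1) → (2, 0) facing east
3. straight(1) → (3, 0) facing east
uniquely the one of 216 3-step routes that fits.

arc(right, 3), straight(1), straight(1)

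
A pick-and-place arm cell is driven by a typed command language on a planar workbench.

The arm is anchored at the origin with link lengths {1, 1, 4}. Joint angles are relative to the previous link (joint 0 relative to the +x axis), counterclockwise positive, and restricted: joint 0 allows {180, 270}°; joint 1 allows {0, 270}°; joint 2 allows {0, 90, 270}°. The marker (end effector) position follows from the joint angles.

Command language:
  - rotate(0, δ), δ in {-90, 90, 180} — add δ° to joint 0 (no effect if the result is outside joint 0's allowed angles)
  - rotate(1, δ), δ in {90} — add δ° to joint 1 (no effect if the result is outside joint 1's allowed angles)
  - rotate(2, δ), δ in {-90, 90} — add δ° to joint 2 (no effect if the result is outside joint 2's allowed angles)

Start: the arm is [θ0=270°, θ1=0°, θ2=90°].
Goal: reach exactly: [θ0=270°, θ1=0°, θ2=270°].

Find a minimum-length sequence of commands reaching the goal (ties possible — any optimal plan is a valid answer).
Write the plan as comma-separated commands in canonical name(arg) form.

t0: [θ0=270°, θ1=0°, θ2=90°]
[1] after rotate(2, -90): [θ0=270°, θ1=0°, θ2=0°]
[2] after rotate(2, -90): [θ0=270°, θ1=0°, θ2=270°]
nothing shorter than 2 reaches the goal.

rotate(2, -90), rotate(2, -90)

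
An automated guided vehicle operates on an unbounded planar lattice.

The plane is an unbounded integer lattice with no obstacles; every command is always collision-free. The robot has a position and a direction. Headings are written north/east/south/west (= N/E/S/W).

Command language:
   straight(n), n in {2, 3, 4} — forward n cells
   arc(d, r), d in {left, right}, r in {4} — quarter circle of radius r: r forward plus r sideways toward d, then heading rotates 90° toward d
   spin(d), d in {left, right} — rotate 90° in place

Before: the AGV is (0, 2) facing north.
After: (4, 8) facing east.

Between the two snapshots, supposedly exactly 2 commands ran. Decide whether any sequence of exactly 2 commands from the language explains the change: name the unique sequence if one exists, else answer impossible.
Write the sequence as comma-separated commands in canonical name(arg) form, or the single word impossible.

key: position moved to (4,8) AND the heading swung to E — translation plus rotation needed
t0: (0, 2) facing north
[1] after straight(2): (0, 4) facing north
[2] after arc(right, 4): (4, 8) facing east
all 49 alternatives checked — unique.

straight(2), arc(right, 4)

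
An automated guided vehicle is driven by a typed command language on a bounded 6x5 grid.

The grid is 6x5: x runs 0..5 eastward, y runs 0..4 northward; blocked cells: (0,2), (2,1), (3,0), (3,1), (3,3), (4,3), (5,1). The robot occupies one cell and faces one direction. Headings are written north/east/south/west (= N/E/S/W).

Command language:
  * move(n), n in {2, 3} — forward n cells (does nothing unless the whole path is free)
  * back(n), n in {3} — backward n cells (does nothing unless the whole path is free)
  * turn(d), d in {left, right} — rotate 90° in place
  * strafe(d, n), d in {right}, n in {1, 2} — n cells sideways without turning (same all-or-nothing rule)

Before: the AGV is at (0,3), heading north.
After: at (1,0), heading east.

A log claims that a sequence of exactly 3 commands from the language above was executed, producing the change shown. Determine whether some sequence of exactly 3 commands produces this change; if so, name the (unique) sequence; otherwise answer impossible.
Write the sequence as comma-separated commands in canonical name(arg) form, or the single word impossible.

strafe(right, 1), back(3), turn(right)

key: running turn(right) before strafe(right, 1) would end elsewhere — order is forced
begin: at (0,3), heading north
t=1 strafe(right, 1) ⇒ at (1,3), heading north
t=2 back(3) ⇒ at (1,0), heading north
t=3 turn(right) ⇒ at (1,0), heading east
all 343 alternatives checked — unique.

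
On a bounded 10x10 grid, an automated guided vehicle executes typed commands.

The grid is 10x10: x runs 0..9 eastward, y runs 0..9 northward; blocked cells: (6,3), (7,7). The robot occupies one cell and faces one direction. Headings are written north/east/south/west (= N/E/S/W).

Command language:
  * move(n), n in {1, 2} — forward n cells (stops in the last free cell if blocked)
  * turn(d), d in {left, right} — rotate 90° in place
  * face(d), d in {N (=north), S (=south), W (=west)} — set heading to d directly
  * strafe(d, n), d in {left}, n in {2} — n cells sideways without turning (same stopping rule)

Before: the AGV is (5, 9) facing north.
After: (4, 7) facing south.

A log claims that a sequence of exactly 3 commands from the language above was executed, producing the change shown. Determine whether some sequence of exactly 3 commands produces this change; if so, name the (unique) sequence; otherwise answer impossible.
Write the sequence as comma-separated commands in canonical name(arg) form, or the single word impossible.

checked all 3-command options: none fits.

impossible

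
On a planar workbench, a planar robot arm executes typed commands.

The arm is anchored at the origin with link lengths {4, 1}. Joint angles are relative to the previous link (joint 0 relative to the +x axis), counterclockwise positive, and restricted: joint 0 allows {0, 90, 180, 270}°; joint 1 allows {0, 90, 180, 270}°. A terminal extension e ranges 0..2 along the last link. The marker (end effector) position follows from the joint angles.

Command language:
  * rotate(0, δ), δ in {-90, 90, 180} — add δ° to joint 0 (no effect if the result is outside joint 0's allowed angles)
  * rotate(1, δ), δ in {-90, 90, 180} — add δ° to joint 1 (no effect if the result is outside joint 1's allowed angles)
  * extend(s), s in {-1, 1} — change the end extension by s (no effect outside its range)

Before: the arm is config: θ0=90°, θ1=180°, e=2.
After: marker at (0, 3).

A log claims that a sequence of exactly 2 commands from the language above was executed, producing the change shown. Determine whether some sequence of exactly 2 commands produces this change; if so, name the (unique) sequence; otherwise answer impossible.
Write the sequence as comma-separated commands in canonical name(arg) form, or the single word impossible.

extend(-1), extend(-1)

t0: config: θ0=90°, θ1=180°, e=2
step 1 (extend(-1)): config: θ0=90°, θ1=180°, e=1
step 2 (extend(-1)): config: θ0=90°, θ1=180°, e=0
no rival 2-sequence matches.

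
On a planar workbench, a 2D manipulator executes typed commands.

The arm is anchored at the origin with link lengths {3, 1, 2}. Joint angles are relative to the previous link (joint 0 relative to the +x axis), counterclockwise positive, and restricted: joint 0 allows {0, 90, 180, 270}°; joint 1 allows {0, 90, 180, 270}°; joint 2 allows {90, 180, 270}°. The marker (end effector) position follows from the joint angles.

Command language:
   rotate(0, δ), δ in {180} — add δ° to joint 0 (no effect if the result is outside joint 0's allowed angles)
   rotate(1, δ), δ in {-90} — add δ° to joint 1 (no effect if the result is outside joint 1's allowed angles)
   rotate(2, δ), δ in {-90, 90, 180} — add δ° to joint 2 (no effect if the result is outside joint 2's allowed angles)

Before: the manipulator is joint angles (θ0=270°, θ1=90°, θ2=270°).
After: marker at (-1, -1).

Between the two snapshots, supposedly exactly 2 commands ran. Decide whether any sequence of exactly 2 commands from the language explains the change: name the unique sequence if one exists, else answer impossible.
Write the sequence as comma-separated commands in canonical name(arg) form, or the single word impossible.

begin: joint angles (θ0=270°, θ1=90°, θ2=270°)
step 1 (rotate(1, -90)): joint angles (θ0=270°, θ1=0°, θ2=270°)
step 2 (rotate(1, -90)): joint angles (θ0=270°, θ1=270°, θ2=270°)
all 25 alternatives checked — unique.

rotate(1, -90), rotate(1, -90)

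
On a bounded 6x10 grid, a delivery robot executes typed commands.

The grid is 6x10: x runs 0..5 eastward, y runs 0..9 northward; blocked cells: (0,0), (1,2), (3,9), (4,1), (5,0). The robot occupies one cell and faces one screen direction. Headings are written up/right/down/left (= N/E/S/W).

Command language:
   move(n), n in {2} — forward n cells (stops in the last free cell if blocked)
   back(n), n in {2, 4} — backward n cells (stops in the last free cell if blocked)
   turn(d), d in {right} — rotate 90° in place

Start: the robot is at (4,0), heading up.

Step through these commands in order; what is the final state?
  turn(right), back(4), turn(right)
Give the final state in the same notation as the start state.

at (1,0), heading down

begin: at (4,0), heading up
step 1 (turn(right)): at (4,0), heading right
step 2 (back(4)): at (1,0), heading right
step 3 (turn(right)): at (1,0), heading down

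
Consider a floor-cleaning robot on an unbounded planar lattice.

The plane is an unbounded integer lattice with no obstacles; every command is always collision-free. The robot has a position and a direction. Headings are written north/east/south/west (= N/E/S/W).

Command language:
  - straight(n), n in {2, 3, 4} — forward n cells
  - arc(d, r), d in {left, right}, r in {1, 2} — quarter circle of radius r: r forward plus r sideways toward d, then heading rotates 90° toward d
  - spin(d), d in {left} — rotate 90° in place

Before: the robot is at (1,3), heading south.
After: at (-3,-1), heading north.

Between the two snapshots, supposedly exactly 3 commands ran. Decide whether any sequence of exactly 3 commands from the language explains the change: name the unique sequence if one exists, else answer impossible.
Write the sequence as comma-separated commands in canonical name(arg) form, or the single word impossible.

straight(4), arc(right, 2), arc(right, 2)

key: position moved to (-3,-1) AND the heading swung to N — translation plus rotation needed
start: at (1,3), heading south
1. straight(4) → at (1,-1), heading south
2. arc(right, 2) → at (-1,-3), heading west
3. arc(right, 2) → at (-3,-1), heading north
no rival 3-sequence matches.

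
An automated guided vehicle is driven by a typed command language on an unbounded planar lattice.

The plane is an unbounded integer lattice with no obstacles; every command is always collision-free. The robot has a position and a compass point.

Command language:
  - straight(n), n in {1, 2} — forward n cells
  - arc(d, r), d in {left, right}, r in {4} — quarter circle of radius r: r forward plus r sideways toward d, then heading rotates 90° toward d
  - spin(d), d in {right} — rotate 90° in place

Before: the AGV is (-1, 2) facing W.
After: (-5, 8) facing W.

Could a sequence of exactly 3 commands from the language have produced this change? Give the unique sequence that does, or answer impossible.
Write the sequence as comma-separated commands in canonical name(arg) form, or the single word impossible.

spin(right), straight(2), arc(left, 4)

key: order matters: swapping spin(right) and arc(left, 4) lands elsewhere
t0: (-1, 2) facing W
step 1 (spin(right)): (-1, 2) facing N
step 2 (straight(2)): (-1, 4) facing N
step 3 (arc(left, 4)): (-5, 8) facing W
uniquely the one of 125 3-step routes that fits.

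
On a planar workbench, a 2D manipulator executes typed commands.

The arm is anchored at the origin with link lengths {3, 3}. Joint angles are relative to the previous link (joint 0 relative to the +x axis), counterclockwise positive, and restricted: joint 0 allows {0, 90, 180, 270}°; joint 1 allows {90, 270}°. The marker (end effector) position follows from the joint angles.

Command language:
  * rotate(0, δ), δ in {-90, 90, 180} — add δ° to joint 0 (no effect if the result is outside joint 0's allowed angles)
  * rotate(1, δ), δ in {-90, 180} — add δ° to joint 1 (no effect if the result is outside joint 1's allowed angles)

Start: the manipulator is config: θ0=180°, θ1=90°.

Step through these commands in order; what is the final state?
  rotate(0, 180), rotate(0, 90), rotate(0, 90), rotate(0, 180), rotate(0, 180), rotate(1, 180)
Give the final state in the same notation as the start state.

config: θ0=180°, θ1=270°

initial: config: θ0=180°, θ1=90°
[1] after rotate(0, 180): config: θ0=0°, θ1=90°
[2] after rotate(0, 90): config: θ0=90°, θ1=90°
[3] after rotate(0, 90): config: θ0=180°, θ1=90°
[4] after rotate(0, 180): config: θ0=0°, θ1=90°
[5] after rotate(0, 180): config: θ0=180°, θ1=90°
[6] after rotate(1, 180): config: θ0=180°, θ1=270°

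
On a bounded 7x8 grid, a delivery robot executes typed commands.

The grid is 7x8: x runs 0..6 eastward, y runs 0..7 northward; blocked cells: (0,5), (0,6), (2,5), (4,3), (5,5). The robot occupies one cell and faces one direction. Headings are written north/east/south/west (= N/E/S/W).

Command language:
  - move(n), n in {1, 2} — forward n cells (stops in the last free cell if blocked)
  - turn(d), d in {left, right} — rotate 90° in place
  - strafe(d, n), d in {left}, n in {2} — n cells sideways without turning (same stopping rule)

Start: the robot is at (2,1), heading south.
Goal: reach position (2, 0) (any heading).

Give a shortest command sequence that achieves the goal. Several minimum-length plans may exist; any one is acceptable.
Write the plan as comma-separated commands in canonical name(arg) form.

move(2)

from: at (2,1), heading south
[1] after move(2): at (2,0), heading south
nothing shorter than 1 reaches the goal.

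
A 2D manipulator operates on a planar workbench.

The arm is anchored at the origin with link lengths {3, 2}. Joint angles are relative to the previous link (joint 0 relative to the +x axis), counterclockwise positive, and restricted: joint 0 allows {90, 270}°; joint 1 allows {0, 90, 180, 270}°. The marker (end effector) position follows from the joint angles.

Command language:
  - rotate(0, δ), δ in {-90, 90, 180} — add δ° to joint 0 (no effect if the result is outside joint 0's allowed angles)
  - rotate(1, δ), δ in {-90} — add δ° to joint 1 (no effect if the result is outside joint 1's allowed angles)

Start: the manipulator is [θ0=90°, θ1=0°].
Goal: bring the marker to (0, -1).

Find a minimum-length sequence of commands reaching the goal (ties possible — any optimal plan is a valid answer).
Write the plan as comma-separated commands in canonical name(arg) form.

t0: [θ0=90°, θ1=0°]
[1] after rotate(1, -90): [θ0=90°, θ1=270°]
[2] after rotate(1, -90): [θ0=90°, θ1=180°]
[3] after rotate(0, 180): [θ0=270°, θ1=180°]
no 2-step plan works, so 3 is optimal.

rotate(1, -90), rotate(1, -90), rotate(0, 180)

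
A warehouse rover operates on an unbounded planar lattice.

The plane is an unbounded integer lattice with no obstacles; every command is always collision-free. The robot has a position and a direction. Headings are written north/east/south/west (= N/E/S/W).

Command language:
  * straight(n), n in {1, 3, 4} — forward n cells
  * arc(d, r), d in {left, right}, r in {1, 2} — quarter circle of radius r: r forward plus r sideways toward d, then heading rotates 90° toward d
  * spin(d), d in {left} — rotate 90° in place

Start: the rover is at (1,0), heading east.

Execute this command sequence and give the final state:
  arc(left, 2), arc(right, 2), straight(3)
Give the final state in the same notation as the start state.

from: at (1,0), heading east
t=1 arc(left, 2) ⇒ at (3,2), heading north
t=2 arc(right, 2) ⇒ at (5,4), heading east
t=3 straight(3) ⇒ at (8,4), heading east

at (8,4), heading east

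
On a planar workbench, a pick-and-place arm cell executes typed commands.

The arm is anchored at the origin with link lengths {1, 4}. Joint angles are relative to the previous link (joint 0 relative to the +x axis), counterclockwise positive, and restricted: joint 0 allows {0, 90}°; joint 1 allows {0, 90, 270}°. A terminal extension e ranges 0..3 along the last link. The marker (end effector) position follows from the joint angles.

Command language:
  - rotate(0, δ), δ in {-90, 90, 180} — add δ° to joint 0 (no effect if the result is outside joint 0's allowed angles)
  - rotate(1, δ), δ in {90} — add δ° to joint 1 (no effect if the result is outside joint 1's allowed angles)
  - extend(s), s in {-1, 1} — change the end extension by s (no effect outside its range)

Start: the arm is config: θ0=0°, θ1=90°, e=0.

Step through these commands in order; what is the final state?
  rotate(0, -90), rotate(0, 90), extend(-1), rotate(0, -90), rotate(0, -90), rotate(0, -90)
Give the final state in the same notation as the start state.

config: θ0=0°, θ1=90°, e=0

from: config: θ0=0°, θ1=90°, e=0
step 1 (rotate(0, -90)): config: θ0=0°, θ1=90°, e=0
step 2 (rotate(0, 90)): config: θ0=90°, θ1=90°, e=0
step 3 (extend(-1)): config: θ0=90°, θ1=90°, e=0
step 4 (rotate(0, -90)): config: θ0=0°, θ1=90°, e=0
step 5 (rotate(0, -90)): config: θ0=0°, θ1=90°, e=0
step 6 (rotate(0, -90)): config: θ0=0°, θ1=90°, e=0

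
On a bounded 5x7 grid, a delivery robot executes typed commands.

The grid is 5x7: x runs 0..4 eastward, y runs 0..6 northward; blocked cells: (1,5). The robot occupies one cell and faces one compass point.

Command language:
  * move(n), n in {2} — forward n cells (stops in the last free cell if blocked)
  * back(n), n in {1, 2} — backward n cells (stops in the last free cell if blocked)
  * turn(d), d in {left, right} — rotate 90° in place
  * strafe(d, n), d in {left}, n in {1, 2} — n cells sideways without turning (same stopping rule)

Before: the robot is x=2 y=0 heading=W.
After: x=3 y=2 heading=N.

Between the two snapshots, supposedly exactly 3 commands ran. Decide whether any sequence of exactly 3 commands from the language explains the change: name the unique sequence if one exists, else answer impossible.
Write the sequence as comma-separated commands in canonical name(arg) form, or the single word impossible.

back(1), turn(right), move(2)

key: cell and facing (now N) both changed — the 3 commands mix motion and turning
initial: x=2 y=0 heading=W
1. back(1) → x=3 y=0 heading=W
2. turn(right) → x=3 y=0 heading=N
3. move(2) → x=3 y=2 heading=N
no other 3-command option fits: unique.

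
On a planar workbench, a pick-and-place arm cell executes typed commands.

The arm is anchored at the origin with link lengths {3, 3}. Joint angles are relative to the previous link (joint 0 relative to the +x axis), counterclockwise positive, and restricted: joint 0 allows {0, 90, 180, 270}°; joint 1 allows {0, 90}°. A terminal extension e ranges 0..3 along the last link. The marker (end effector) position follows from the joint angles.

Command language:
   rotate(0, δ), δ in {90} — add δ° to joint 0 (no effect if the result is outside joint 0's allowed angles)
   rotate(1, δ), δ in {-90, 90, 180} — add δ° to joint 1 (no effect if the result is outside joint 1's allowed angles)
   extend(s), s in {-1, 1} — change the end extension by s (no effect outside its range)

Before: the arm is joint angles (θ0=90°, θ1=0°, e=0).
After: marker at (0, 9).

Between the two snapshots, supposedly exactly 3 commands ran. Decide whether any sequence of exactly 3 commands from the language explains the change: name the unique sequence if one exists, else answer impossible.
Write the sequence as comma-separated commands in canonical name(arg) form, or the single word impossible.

extend(1), extend(1), extend(1)

initial: joint angles (θ0=90°, θ1=0°, e=0)
step 1 (extend(1)): joint angles (θ0=90°, θ1=0°, e=1)
step 2 (extend(1)): joint angles (θ0=90°, θ1=0°, e=2)
step 3 (extend(1)): joint angles (θ0=90°, θ1=0°, e=3)
all 216 alternatives checked — unique.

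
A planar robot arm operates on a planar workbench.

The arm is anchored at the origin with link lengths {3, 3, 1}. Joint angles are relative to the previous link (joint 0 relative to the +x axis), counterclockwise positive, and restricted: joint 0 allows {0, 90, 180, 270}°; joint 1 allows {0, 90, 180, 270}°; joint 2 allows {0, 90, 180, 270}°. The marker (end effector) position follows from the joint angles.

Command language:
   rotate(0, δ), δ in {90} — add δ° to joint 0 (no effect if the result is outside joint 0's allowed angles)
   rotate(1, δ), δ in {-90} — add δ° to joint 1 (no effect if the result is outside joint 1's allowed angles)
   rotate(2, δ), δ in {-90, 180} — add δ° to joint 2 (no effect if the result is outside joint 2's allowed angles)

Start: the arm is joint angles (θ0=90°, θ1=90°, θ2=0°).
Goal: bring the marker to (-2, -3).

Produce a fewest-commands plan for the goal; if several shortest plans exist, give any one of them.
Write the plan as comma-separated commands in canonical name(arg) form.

t0: joint angles (θ0=90°, θ1=90°, θ2=0°)
[1] after rotate(2, -90): joint angles (θ0=90°, θ1=90°, θ2=270°)
[2] after rotate(2, 180): joint angles (θ0=90°, θ1=90°, θ2=90°)
[3] after rotate(0, 90): joint angles (θ0=180°, θ1=90°, θ2=90°)
minimal: 3 command(s), checked below 3.

rotate(2, -90), rotate(2, 180), rotate(0, 90)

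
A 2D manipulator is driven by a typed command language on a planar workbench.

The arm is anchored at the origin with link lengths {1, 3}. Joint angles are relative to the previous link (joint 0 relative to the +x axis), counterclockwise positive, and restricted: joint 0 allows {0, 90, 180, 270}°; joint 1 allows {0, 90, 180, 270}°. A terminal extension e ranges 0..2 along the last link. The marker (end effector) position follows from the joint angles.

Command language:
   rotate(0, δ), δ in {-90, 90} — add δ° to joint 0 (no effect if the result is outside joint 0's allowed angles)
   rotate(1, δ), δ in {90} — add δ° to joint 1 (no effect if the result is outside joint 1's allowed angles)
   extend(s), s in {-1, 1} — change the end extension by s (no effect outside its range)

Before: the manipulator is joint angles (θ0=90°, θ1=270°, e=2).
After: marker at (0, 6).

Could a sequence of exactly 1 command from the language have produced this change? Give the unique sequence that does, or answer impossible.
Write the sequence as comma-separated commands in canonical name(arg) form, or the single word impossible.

rotate(1, 90)

start: joint angles (θ0=90°, θ1=270°, e=2)
t=1 rotate(1, 90) ⇒ joint angles (θ0=90°, θ1=0°, e=2)
no other 1-command option fits: unique.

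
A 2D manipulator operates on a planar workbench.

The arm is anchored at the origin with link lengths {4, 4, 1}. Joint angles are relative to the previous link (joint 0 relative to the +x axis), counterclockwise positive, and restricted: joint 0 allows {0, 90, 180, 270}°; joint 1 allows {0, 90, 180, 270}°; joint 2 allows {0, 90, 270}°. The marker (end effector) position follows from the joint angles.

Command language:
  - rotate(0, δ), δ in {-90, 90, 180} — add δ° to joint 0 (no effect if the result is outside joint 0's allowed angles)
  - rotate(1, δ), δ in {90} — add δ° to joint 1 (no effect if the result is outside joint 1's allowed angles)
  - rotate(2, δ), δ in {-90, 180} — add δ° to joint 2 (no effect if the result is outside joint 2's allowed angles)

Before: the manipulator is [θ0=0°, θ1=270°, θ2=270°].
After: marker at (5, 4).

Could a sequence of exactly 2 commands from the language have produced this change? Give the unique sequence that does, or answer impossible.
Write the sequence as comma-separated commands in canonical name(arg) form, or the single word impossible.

rotate(1, 90), rotate(1, 90)

start: [θ0=0°, θ1=270°, θ2=270°]
t=1 rotate(1, 90) ⇒ [θ0=0°, θ1=0°, θ2=270°]
t=2 rotate(1, 90) ⇒ [θ0=0°, θ1=90°, θ2=270°]
all 36 alternatives checked — unique.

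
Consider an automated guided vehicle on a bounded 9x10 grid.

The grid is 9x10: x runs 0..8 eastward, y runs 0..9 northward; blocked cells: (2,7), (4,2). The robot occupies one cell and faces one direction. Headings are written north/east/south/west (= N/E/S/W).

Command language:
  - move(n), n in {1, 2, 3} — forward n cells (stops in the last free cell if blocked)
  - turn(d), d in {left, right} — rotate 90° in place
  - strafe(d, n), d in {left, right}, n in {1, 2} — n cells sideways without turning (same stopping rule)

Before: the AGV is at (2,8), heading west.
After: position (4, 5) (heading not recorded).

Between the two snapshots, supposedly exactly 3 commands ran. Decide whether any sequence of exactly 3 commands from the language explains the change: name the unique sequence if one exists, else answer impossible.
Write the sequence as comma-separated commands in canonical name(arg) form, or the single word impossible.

key: order matters: swapping turn(left) and move(3) lands elsewhere
initial: at (2,8), heading west
step 1 (turn(left)): at (2,8), heading south
step 2 (strafe(left, 2)): at (4,8), heading south
step 3 (move(3)): at (4,5), heading south
all 729 alternatives checked — unique.

turn(left), strafe(left, 2), move(3)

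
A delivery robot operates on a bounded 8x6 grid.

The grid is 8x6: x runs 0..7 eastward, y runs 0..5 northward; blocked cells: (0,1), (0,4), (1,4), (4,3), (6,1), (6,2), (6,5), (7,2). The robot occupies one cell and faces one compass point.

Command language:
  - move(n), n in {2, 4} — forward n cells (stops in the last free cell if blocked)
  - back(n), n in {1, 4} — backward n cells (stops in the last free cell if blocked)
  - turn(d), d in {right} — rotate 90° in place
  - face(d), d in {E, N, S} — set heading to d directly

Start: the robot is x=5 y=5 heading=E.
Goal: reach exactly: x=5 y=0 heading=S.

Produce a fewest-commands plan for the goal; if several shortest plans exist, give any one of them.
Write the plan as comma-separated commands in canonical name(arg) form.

from: x=5 y=5 heading=E
[1] after face(S): x=5 y=5 heading=S
[2] after move(2): x=5 y=3 heading=S
[3] after move(4): x=5 y=0 heading=S
minimal: 3 command(s), checked below 3.

face(S), move(2), move(4)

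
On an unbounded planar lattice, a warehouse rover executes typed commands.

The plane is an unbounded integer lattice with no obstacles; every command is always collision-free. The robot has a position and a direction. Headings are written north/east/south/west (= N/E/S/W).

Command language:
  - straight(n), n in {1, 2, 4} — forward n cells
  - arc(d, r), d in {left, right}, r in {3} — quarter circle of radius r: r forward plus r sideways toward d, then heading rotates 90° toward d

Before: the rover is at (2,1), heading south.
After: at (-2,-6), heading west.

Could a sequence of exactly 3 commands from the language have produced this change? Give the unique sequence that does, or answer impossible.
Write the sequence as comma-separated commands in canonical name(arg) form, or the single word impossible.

straight(4), arc(right, 3), straight(1)

key: order matters: swapping straight(4) and straight(1) lands elsewhere
begin: at (2,1), heading south
1. straight(4) → at (2,-3), heading south
2. arc(right, 3) → at (-1,-6), heading west
3. straight(1) → at (-2,-6), heading west
no other 3-command option fits: unique.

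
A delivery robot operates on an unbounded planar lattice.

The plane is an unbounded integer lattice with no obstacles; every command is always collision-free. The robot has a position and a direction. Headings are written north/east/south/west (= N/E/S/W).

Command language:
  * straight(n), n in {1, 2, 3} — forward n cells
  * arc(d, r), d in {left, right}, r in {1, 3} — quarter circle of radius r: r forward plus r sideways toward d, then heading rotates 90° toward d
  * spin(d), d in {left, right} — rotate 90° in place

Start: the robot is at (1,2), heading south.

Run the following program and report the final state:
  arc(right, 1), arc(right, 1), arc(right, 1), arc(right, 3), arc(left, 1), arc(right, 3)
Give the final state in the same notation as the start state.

at (7,-4), heading south

start: at (1,2), heading south
t=1 arc(right, 1) ⇒ at (0,1), heading west
t=2 arc(right, 1) ⇒ at (-1,2), heading north
t=3 arc(right, 1) ⇒ at (0,3), heading east
t=4 arc(right, 3) ⇒ at (3,0), heading south
t=5 arc(left, 1) ⇒ at (4,-1), heading east
t=6 arc(right, 3) ⇒ at (7,-4), heading south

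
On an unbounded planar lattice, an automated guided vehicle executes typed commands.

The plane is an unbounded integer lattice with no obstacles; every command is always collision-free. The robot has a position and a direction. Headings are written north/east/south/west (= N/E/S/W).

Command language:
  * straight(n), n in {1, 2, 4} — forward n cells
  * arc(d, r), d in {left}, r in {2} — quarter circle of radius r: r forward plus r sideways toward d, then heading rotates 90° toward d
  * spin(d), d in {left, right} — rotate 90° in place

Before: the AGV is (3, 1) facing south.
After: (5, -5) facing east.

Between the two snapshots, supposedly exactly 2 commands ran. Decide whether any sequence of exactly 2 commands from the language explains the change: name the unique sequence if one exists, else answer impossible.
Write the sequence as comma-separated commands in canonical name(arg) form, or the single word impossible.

straight(4), arc(left, 2)

key: cell and facing (now E) both changed — the 2 commands mix motion and turning
begin: (3, 1) facing south
1. straight(4) → (3, -3) facing south
2. arc(left, 2) → (5, -5) facing east
all 36 alternatives checked — unique.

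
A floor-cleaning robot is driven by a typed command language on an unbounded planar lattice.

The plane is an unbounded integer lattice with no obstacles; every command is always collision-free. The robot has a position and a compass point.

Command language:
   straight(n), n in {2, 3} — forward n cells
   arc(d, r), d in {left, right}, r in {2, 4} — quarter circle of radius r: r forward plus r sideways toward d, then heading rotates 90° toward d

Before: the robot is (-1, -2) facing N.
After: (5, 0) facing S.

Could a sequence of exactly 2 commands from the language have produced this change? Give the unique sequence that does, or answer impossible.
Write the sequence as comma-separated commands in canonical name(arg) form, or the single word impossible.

key: position moved to (5,0) AND the heading swung to S — translation plus rotation needed
begin: (-1, -2) facing N
[1] after arc(right, 4): (3, 2) facing E
[2] after arc(right, 2): (5, 0) facing S
all 36 alternatives checked — unique.

arc(right, 4), arc(right, 2)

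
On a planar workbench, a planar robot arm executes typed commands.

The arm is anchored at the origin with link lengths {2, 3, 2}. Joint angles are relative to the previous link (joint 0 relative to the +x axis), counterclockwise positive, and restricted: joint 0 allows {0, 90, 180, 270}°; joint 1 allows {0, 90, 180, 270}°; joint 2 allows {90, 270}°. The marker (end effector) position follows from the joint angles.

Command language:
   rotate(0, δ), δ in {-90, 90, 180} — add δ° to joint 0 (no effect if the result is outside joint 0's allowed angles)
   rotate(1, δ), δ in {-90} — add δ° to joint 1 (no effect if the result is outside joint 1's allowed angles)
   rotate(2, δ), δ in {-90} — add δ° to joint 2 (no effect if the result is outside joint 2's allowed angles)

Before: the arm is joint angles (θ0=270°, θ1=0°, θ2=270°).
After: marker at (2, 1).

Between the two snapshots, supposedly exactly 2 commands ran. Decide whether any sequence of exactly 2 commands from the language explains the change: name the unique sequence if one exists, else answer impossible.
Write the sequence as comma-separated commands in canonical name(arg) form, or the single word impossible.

rotate(1, -90), rotate(1, -90)

from: joint angles (θ0=270°, θ1=0°, θ2=270°)
[1] after rotate(1, -90): joint angles (θ0=270°, θ1=270°, θ2=270°)
[2] after rotate(1, -90): joint angles (θ0=270°, θ1=180°, θ2=270°)
all 25 alternatives checked — unique.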